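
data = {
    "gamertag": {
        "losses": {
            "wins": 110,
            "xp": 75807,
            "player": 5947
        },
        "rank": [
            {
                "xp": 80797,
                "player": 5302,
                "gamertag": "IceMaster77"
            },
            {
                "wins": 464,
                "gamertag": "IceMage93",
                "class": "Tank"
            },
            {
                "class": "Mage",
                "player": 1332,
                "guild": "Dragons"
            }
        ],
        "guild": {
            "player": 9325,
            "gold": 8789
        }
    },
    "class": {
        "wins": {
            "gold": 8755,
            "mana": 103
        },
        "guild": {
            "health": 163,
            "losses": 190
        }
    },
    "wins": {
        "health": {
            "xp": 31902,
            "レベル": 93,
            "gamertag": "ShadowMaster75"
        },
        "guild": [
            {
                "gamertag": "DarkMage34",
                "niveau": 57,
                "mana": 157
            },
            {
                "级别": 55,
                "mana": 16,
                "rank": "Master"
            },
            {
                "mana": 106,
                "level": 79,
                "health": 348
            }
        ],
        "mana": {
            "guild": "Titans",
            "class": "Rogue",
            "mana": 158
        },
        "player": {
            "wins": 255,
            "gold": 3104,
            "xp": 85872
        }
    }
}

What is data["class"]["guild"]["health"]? 163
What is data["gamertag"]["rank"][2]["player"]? 1332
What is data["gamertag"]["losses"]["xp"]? 75807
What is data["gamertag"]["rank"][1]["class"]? "Tank"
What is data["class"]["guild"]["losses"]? 190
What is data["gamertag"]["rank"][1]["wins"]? 464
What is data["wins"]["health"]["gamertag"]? "ShadowMaster75"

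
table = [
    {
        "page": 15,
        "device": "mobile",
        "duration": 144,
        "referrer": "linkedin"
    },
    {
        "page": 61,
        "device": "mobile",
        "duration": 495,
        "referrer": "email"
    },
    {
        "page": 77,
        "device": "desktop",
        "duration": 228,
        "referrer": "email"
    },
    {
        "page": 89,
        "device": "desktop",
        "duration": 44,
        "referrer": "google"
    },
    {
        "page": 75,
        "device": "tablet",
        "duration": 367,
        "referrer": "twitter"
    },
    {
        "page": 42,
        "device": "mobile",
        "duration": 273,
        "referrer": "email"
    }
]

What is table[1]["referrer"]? "email"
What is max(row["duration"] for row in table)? 495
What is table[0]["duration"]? 144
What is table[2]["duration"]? 228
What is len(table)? 6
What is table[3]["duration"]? 44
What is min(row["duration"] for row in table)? 44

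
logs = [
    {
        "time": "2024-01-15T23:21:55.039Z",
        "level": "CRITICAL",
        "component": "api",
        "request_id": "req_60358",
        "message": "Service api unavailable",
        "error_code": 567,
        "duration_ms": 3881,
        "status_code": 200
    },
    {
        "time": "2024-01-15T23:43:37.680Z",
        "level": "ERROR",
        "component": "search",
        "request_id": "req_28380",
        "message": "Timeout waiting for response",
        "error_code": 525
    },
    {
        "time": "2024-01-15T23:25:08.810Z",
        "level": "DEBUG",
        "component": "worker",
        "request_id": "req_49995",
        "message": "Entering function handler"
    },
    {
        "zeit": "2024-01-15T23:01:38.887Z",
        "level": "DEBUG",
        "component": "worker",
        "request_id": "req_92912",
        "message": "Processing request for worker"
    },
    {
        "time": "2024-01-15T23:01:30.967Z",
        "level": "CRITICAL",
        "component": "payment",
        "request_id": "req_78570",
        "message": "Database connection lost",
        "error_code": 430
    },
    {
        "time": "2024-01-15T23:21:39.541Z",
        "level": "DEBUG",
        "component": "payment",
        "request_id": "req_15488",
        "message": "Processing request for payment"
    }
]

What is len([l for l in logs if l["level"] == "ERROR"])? 1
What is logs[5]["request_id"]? "req_15488"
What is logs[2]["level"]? "DEBUG"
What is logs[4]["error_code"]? 430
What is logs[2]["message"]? "Entering function handler"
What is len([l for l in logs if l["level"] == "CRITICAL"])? 2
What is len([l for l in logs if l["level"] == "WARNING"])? 0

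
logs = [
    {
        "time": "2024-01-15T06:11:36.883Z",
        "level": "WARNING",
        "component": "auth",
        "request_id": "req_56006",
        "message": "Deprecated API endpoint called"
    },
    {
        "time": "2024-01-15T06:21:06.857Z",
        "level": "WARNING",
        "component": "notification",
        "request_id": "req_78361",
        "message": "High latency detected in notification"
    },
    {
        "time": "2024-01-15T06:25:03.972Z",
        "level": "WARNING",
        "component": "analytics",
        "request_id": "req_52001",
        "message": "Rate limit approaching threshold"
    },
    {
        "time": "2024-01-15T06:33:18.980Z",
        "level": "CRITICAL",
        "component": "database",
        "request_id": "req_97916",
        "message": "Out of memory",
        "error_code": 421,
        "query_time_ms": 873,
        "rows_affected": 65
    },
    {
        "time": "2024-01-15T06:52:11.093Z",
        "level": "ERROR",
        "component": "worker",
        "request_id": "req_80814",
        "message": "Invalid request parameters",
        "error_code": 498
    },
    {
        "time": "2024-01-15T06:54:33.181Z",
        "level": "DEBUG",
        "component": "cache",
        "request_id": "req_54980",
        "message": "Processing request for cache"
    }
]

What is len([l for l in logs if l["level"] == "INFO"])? 0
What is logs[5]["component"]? "cache"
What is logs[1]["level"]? "WARNING"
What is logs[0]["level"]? "WARNING"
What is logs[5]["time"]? "2024-01-15T06:54:33.181Z"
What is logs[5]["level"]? "DEBUG"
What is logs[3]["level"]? "CRITICAL"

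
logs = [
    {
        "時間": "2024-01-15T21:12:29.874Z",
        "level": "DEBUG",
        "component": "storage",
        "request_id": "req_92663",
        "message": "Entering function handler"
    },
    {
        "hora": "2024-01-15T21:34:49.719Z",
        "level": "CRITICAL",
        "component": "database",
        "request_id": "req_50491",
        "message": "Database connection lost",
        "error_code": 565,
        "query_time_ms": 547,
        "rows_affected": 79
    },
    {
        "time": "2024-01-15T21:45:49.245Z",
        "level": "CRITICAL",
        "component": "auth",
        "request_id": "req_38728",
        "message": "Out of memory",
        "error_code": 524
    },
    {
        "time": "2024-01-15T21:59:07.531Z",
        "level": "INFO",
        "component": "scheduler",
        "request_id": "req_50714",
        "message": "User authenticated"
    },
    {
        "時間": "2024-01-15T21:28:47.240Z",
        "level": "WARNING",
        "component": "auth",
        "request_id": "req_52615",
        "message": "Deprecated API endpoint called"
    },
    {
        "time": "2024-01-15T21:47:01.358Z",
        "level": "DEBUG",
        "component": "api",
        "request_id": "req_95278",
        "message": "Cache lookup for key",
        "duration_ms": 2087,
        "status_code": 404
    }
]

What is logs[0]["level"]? "DEBUG"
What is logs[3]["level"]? "INFO"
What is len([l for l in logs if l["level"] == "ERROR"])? 0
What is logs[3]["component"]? "scheduler"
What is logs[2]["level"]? "CRITICAL"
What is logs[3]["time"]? "2024-01-15T21:59:07.531Z"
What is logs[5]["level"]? "DEBUG"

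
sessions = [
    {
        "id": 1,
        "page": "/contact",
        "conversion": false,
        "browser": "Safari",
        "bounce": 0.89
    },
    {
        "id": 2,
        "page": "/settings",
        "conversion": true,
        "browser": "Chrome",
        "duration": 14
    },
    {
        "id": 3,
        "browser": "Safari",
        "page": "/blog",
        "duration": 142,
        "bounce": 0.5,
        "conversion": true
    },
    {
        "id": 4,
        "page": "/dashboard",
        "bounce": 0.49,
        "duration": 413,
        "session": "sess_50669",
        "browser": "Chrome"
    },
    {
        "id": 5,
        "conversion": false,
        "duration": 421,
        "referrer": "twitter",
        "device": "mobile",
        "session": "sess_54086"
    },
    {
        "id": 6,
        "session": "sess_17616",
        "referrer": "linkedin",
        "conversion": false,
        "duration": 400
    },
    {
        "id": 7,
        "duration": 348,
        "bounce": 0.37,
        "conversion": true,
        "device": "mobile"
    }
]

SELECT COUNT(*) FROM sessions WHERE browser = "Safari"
2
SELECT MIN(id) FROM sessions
1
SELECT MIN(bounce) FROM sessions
0.37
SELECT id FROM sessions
[1, 2, 3, 4, 5, 6, 7]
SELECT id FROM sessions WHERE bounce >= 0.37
[1, 3, 4, 7]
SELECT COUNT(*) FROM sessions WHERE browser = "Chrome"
2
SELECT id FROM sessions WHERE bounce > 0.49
[1, 3]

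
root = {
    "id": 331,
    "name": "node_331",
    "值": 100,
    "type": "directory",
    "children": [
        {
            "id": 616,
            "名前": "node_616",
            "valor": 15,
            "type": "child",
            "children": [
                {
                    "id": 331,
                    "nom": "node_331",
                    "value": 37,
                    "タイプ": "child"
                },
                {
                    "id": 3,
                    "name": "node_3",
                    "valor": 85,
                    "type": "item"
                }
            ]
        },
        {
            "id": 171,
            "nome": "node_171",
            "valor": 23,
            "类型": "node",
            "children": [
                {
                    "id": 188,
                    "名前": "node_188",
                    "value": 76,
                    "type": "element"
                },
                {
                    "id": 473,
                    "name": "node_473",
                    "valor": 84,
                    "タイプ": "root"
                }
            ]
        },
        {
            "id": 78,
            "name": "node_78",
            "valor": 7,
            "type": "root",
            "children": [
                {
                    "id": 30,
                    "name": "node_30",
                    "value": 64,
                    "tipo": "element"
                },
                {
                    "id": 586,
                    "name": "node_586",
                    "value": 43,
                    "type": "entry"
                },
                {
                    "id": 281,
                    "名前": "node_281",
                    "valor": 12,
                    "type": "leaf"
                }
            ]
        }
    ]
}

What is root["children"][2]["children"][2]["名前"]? "node_281"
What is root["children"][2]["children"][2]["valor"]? 12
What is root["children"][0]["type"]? "child"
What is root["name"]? "node_331"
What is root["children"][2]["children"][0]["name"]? "node_30"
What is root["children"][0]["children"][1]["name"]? "node_3"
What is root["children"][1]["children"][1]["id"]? 473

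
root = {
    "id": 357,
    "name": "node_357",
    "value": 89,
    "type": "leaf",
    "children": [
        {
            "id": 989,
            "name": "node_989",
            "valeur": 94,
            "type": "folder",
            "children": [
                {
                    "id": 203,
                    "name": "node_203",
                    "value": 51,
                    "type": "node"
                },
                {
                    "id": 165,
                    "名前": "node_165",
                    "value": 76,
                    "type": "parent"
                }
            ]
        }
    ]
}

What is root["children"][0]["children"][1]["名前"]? "node_165"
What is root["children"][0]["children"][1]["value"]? 76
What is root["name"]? "node_357"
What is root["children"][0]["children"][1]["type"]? "parent"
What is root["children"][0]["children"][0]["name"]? "node_203"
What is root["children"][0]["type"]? "folder"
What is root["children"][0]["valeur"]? 94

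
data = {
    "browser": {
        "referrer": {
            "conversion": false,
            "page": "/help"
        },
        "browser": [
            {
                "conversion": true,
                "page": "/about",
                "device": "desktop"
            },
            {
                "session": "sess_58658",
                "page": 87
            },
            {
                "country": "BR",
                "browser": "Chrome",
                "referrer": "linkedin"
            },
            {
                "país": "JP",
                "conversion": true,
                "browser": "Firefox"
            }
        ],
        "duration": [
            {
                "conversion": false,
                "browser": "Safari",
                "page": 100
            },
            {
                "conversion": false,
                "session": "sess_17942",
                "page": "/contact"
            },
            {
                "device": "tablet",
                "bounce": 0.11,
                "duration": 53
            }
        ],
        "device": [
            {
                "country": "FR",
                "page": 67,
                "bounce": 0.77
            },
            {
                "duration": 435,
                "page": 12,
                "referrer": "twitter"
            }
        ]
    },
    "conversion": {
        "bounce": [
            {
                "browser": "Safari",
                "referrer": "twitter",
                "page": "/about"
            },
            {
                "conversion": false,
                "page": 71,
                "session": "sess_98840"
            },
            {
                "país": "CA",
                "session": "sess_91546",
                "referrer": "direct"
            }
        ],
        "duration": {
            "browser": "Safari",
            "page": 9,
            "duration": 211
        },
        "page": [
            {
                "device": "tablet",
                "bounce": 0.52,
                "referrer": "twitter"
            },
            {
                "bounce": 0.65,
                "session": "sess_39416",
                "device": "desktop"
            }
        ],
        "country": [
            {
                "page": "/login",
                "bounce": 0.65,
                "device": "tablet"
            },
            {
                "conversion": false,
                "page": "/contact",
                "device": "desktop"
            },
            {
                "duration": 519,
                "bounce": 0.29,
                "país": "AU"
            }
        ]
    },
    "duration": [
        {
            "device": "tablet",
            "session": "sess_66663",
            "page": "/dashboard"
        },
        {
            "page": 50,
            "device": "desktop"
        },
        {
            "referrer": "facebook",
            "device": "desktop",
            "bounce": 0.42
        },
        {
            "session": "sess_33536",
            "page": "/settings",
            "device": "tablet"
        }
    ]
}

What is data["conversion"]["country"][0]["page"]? "/login"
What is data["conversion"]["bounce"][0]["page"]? "/about"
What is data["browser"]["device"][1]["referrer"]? "twitter"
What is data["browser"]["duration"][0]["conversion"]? False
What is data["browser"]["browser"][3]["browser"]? "Firefox"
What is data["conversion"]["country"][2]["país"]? "AU"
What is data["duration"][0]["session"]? "sess_66663"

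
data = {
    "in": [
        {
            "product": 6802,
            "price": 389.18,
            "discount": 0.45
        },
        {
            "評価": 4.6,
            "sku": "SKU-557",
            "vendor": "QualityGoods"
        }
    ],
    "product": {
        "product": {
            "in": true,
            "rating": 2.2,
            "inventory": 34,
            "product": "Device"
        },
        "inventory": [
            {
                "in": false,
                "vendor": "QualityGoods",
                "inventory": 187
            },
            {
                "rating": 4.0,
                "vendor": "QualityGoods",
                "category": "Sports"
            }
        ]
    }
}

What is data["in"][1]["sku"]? "SKU-557"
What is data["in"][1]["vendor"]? "QualityGoods"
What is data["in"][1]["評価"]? 4.6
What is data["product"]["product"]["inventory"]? 34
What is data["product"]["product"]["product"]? "Device"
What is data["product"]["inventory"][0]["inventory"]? 187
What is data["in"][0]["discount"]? 0.45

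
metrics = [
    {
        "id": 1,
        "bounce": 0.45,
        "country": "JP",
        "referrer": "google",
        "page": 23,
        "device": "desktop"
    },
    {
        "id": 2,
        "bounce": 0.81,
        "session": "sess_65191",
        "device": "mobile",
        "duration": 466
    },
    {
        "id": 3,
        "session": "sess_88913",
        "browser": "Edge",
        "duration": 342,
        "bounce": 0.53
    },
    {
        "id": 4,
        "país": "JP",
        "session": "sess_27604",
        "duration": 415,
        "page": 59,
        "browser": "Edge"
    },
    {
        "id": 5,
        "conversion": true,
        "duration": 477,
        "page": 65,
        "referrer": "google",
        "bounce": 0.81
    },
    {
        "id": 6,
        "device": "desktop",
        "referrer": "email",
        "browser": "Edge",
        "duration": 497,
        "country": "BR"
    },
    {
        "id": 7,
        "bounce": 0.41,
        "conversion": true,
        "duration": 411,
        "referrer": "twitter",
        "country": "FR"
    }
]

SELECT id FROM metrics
[1, 2, 3, 4, 5, 6, 7]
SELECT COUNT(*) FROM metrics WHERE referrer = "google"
2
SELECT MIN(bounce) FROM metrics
0.41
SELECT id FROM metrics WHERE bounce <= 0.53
[1, 3, 7]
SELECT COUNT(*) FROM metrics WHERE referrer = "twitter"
1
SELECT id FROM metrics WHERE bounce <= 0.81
[1, 2, 3, 5, 7]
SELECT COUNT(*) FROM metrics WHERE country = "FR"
1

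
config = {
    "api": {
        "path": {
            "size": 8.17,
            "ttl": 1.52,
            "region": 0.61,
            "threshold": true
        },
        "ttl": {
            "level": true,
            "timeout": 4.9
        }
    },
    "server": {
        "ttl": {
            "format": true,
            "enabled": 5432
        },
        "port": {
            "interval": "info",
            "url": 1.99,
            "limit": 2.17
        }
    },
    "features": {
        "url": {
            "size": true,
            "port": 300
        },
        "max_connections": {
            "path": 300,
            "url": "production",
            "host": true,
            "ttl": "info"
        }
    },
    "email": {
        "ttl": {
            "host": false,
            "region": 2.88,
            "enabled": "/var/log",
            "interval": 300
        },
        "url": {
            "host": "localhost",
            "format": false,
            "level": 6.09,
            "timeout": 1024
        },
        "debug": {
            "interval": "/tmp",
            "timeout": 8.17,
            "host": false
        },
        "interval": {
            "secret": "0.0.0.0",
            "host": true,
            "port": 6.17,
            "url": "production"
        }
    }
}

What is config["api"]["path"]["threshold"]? True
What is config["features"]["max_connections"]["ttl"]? "info"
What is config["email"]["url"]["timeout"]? 1024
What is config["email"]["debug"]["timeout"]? 8.17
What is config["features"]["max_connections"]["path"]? 300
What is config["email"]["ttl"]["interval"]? 300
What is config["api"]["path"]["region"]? 0.61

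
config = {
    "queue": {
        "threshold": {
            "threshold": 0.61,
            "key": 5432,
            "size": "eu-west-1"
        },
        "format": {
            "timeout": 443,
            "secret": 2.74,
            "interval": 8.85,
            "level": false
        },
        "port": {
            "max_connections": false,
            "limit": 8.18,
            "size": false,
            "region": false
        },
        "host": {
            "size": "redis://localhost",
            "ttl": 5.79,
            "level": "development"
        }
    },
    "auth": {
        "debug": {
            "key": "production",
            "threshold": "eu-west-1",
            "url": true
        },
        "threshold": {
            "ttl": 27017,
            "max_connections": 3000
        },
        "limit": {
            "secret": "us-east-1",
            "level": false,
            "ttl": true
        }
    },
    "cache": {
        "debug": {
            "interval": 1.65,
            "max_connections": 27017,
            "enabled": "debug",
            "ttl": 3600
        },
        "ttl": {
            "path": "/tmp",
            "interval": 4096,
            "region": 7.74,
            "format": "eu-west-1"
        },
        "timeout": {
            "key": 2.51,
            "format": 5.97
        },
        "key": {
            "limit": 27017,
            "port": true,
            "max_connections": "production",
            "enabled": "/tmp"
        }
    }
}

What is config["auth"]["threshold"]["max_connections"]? 3000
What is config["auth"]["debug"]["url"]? True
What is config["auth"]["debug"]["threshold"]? "eu-west-1"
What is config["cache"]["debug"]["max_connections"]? 27017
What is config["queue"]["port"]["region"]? False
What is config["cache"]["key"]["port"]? True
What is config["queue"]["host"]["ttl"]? 5.79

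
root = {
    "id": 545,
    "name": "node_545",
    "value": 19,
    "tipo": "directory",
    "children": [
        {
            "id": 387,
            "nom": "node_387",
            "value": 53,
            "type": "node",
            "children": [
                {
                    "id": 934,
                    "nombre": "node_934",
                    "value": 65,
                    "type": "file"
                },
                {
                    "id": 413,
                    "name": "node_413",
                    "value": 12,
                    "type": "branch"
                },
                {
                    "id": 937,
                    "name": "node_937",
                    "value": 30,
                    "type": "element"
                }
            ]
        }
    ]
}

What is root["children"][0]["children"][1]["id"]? 413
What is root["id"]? 545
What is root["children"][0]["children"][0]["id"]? 934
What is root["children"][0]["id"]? 387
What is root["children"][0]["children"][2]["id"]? 937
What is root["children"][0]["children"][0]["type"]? "file"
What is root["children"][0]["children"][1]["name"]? "node_413"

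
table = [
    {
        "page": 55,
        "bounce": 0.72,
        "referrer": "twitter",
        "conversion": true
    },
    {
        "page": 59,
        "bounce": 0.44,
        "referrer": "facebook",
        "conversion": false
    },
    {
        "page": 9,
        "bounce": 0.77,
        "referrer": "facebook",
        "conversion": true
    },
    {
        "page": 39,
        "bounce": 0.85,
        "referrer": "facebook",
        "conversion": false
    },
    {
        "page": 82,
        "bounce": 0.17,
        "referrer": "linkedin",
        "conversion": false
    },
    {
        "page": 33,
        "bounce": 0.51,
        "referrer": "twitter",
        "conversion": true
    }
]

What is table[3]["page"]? 39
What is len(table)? 6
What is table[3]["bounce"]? 0.85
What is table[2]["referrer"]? "facebook"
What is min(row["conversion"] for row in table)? False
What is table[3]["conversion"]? False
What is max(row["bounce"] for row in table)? 0.85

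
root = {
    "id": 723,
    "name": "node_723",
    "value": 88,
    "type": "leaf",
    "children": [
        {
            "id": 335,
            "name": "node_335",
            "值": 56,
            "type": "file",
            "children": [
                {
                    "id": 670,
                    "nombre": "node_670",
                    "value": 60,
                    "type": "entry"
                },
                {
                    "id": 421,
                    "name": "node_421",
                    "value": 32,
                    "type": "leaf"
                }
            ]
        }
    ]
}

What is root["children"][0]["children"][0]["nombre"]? "node_670"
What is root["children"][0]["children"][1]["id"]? 421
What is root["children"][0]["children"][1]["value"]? 32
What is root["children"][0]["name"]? "node_335"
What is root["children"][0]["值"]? 56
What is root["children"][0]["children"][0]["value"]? 60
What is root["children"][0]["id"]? 335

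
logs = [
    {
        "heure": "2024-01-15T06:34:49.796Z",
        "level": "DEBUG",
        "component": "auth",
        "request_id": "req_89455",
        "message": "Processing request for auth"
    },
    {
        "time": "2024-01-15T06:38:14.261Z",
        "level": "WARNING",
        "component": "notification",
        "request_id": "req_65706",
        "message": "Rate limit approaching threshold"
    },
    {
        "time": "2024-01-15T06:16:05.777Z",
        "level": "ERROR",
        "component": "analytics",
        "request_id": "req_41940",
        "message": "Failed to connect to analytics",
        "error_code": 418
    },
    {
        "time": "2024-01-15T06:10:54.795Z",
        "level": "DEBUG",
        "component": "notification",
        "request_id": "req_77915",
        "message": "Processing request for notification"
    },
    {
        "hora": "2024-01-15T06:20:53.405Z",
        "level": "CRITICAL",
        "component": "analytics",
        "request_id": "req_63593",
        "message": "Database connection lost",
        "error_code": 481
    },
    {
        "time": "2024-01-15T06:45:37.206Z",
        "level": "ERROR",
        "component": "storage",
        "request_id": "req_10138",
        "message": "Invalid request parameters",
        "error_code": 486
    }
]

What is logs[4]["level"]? "CRITICAL"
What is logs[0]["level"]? "DEBUG"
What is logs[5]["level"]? "ERROR"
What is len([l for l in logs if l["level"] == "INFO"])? 0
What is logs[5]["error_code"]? 486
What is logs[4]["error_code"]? 481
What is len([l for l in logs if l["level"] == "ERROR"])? 2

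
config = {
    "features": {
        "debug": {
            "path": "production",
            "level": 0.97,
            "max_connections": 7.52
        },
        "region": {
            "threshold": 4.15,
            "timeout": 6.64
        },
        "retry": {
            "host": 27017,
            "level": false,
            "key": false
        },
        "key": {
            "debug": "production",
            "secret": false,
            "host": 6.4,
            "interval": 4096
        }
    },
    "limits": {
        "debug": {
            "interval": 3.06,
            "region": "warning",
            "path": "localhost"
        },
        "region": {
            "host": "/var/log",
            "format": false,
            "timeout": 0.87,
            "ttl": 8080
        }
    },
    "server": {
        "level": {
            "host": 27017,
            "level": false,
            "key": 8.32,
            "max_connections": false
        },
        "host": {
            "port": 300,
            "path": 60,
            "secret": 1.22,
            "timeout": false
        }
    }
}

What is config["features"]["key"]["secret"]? False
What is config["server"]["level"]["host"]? 27017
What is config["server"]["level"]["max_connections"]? False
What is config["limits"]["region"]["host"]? "/var/log"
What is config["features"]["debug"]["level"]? 0.97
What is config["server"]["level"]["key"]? 8.32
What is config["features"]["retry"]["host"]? 27017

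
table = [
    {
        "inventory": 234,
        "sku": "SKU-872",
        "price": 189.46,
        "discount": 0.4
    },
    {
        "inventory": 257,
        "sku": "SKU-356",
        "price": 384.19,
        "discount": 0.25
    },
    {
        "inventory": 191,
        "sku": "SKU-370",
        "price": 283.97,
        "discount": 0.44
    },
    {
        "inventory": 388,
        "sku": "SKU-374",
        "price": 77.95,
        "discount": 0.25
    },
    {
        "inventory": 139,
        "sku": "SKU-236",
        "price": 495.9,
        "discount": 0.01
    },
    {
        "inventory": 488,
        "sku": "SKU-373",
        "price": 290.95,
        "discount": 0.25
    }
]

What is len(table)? 6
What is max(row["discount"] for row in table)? 0.44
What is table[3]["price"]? 77.95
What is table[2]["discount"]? 0.44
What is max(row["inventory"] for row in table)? 488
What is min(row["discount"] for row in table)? 0.01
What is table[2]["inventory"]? 191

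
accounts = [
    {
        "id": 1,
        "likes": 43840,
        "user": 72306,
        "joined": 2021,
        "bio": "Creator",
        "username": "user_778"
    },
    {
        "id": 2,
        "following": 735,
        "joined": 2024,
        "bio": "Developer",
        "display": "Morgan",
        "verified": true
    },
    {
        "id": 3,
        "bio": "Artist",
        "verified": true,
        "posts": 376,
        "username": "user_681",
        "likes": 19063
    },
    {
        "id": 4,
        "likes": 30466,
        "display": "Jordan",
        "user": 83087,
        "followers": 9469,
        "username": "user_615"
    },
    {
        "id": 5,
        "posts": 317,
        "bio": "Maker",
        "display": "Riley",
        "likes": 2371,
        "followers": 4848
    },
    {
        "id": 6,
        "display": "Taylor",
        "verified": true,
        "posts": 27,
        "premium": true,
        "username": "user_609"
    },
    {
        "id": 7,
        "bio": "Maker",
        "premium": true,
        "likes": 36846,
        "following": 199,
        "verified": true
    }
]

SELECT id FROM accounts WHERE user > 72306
[4]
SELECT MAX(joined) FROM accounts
2024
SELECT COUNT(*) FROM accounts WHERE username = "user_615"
1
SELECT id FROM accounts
[1, 2, 3, 4, 5, 6, 7]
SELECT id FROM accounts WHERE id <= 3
[1, 2, 3]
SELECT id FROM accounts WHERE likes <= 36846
[3, 4, 5, 7]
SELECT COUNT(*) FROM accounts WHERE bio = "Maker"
2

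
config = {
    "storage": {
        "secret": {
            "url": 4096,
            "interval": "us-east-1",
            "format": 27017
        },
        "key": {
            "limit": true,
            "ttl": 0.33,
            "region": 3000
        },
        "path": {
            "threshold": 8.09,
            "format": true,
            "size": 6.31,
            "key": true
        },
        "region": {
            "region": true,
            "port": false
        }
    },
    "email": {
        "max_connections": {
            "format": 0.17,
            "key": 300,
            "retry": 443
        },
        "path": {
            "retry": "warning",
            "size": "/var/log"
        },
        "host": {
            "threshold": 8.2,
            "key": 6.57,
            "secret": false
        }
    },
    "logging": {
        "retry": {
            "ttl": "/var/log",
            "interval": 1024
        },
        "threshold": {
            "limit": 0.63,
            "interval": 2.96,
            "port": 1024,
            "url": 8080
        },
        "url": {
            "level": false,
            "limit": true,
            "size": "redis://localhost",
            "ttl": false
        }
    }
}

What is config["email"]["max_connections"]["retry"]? 443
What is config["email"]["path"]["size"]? "/var/log"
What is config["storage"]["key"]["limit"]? True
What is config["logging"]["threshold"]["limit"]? 0.63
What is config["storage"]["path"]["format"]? True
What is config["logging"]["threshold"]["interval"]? 2.96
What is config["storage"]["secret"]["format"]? 27017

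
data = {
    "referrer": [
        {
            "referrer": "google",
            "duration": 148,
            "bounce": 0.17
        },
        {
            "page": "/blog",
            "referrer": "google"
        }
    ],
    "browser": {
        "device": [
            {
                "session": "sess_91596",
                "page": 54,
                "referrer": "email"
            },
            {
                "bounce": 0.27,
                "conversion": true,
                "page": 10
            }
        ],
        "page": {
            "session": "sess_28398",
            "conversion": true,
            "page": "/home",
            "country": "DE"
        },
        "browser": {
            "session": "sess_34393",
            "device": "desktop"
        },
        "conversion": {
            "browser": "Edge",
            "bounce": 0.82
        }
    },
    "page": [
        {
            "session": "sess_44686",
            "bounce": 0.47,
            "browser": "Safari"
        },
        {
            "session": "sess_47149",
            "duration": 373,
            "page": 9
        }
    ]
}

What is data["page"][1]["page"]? 9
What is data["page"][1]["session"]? "sess_47149"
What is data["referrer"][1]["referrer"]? "google"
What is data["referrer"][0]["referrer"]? "google"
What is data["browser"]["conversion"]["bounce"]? 0.82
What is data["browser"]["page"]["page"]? "/home"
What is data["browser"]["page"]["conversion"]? True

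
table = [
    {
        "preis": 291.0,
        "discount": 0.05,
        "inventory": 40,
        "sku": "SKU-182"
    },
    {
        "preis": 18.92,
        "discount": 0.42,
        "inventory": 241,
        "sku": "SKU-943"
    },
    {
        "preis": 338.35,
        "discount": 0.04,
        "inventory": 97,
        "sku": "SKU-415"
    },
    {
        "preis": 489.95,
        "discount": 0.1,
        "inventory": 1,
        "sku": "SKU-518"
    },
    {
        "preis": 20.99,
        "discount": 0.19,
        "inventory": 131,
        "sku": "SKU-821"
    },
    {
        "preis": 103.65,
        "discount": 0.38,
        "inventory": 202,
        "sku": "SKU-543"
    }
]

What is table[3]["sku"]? "SKU-518"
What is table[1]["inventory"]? 241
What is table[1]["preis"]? 18.92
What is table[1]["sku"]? "SKU-943"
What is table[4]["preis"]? 20.99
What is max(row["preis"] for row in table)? 489.95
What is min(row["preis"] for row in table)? 18.92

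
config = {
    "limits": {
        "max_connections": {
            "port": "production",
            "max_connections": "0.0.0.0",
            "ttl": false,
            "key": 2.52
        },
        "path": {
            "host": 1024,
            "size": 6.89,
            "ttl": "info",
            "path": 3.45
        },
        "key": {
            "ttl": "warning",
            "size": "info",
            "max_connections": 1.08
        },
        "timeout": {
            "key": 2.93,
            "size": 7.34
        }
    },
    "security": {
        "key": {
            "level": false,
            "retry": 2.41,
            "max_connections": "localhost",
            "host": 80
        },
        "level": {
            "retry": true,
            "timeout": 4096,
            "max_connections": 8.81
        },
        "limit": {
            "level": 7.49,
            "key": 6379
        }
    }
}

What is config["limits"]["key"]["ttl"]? "warning"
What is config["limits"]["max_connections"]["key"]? 2.52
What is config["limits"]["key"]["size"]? "info"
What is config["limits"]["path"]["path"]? 3.45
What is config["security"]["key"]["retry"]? 2.41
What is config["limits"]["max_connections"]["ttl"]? False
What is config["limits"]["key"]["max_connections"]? 1.08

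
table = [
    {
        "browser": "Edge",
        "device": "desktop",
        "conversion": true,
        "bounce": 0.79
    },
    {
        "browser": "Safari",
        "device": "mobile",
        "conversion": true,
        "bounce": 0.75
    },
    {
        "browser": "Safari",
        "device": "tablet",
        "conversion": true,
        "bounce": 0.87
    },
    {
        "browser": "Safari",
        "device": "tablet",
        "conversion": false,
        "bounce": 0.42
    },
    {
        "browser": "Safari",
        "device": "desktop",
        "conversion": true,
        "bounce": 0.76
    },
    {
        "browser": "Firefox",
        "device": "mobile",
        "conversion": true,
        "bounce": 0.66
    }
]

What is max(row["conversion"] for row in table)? True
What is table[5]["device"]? "mobile"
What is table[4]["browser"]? "Safari"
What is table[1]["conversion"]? True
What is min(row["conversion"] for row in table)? False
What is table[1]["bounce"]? 0.75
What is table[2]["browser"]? "Safari"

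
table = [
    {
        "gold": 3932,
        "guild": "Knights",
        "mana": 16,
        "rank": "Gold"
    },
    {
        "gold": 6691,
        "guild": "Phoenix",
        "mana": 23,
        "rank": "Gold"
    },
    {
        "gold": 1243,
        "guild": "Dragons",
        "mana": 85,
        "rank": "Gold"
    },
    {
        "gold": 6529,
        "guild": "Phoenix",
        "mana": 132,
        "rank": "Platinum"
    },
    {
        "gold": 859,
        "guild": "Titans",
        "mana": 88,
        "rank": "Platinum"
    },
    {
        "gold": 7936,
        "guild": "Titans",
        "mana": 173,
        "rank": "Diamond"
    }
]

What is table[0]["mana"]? 16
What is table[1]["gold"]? 6691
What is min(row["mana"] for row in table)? 16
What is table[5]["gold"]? 7936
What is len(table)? 6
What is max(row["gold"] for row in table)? 7936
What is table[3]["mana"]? 132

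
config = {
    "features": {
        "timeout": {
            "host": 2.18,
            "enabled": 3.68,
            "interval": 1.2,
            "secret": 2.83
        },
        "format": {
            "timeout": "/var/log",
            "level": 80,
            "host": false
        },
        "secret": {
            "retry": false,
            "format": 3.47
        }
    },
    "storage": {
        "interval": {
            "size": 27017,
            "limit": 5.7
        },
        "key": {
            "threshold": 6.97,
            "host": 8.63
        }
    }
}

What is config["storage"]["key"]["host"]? 8.63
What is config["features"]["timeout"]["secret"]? 2.83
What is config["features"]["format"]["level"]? 80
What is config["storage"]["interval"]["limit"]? 5.7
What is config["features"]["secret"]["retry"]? False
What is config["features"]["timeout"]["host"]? 2.18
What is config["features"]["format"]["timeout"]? "/var/log"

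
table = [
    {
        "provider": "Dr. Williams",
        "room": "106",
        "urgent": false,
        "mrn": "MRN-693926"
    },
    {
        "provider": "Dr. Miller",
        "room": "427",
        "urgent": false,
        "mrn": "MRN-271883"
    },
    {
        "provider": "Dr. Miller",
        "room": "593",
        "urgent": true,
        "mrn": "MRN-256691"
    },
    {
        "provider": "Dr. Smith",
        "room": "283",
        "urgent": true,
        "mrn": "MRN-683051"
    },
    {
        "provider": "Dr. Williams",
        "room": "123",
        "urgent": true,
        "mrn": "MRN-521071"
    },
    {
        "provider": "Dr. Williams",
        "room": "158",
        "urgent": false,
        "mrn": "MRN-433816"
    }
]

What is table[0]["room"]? "106"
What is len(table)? 6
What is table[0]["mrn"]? "MRN-693926"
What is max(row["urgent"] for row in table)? True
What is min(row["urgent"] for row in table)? False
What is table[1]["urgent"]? False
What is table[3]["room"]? "283"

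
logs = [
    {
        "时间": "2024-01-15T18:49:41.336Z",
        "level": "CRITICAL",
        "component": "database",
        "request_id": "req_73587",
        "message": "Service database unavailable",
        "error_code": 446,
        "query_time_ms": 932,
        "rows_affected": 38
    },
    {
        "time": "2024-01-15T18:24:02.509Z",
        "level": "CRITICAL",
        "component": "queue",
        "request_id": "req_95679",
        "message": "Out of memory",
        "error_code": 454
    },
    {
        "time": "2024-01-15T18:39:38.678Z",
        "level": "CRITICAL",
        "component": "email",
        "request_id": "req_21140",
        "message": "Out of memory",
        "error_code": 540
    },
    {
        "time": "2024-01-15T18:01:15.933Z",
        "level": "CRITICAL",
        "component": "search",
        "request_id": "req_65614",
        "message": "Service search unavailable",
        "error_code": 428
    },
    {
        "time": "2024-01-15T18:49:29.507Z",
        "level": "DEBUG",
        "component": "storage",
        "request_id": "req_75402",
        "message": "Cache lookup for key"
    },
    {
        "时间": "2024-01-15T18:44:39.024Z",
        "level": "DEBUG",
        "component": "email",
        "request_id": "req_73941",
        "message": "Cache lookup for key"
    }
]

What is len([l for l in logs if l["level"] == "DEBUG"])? 2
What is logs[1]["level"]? "CRITICAL"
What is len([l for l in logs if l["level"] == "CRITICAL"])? 4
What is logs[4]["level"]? "DEBUG"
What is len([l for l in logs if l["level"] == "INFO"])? 0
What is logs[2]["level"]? "CRITICAL"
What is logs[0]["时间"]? "2024-01-15T18:49:41.336Z"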